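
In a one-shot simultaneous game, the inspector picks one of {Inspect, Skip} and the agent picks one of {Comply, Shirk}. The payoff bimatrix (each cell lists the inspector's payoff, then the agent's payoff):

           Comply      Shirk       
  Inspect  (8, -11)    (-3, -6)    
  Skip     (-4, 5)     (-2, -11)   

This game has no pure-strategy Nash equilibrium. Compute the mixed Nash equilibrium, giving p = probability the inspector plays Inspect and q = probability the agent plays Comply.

Set the agent's expected payoff from Comply equal to that from Shirk:
  the agent's payoff to Comply: p·(-11) + (1−p)·5 = -16p + 5
  the agent's payoff to Shirk: p·(-6) + (1−p)·(-11) = 5p - 11
  -16p + 5 = 5p - 11  ⇒  -21p = -16  ⇒  p = 16/21.
Set the inspector's expected payoff from Inspect equal to that from Skip:
  the inspector's payoff from Inspect: q·8 + (1−q)·(-3) = 11q - 3
  the inspector's payoff from Skip: q·(-4) + (1−q)·(-2) = -2q - 2
  11q - 3 = -2q - 2  ⇒  13q = 1  ⇒  q = 1/13.

p = 16/21, q = 1/13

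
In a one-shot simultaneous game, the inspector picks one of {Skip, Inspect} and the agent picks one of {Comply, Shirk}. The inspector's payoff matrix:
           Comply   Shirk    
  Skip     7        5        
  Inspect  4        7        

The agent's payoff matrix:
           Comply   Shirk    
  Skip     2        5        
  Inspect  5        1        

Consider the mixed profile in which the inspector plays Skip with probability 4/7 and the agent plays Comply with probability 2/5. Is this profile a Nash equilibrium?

Check the agent's indifference given the inspector's mix p = 4/7:
  payoff from Comply = 23/7; payoff from Shirk = 23/7 — equal.
Check the inspector's indifference given the agent's mix q = 2/5:
  payoff from Skip = 29/5; payoff from Inspect = 29/5 — equal.
Both players are indifferent, so neither can profitably deviate.

Yes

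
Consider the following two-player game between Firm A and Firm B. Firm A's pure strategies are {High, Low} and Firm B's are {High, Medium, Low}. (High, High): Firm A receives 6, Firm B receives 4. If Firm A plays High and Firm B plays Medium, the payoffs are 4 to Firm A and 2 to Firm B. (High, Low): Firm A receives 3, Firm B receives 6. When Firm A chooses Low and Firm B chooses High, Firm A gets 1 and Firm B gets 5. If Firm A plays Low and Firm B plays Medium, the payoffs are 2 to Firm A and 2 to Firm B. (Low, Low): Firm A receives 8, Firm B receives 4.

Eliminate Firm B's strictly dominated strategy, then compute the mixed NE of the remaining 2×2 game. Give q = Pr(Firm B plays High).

Firm B's strategy Medium is strictly dominated by High: 4 > 2 and 5 > 2. Eliminate Medium.
In a mixed equilibrium Firm A is indifferent between High and Low; this condition fixes q.
  Firm A's expected payoff from High: q·6 + (1−q)·3 = 3q + 3
  Firm A's expected payoff from Low: q·1 + (1−q)·8 = -7q + 8
  3q + 3 = -7q + 8  ⇒  10q = 5  ⇒  q = 1/2.

q = 1/2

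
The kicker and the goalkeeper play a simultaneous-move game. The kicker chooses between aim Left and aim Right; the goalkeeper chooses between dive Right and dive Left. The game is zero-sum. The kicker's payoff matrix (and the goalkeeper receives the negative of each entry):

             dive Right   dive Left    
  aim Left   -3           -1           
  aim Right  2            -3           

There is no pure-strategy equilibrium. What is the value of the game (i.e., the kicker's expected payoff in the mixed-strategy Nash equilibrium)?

v = -11/7

In a mixed equilibrium the kicker is indifferent between aim Left and aim Right; this condition fixes q.
  the kicker's expected payoff from aim Left: q·(-3) + (1−q)·(-1) = -2q - 1
  the kicker's expected payoff from aim Right: q·2 + (1−q)·(-3) = 5q - 3
  -2q - 1 = 5q - 3  ⇒  -7q = -2  ⇒  q = 2/7.
The value is the kicker's expected payoff against this mix (using aim Left): (2/7)·(-3) + (5/7)·(-1) = -11/7.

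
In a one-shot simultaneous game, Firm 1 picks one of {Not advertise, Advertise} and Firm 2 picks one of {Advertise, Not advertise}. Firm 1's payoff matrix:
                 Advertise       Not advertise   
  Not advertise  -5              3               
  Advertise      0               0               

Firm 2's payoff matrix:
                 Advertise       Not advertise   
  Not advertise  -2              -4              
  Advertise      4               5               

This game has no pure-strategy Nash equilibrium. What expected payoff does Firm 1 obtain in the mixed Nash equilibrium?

Firm 1's indifference between Not advertise and Advertise determines Firm 2's mixing probability q:
  Firm 1's payoff from Not advertise: q·(-5) + (1−q)·3 = -8q + 3
  Firm 1's payoff from Advertise: q·0 + (1−q)·0 = 0
  -8q + 3 = 0  ⇒  -8q = -3  ⇒  q = 3/8.
At equilibrium Firm 1 is indifferent across rows, so Firm 1's payoff equals the payoff from Not advertise: (3/8)·(-5) + (5/8)·3 = 0.

0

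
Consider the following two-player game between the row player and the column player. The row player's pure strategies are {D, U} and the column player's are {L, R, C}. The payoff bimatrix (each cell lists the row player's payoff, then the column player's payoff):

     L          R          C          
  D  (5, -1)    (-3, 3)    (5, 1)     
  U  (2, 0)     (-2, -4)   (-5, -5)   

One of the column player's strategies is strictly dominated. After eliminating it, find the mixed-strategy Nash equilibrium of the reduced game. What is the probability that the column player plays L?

q = 1/4

The column player's strategy C is strictly dominated by R: 3 > 1 and -4 > -5. Eliminate C.
Set the row player's expected payoff from D equal to that from U:
  the row player's payoff to D: q·5 + (1−q)·(-3) = 8q - 3
  the row player's payoff to U: q·2 + (1−q)·(-2) = 4q - 2
  8q - 3 = 4q - 2  ⇒  4q = 1  ⇒  q = 1/4.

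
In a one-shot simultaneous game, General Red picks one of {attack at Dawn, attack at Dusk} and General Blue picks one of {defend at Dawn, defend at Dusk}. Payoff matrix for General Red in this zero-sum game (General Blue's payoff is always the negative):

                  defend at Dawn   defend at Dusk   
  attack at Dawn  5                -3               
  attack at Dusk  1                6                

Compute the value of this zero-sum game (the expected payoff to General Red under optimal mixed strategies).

General Red's indifference between attack at Dawn and attack at Dusk determines General Blue's mixing probability q:
  General Red's expected payoff from attack at Dawn: q·5 + (1−q)·(-3) = 8q - 3
  General Red's expected payoff from attack at Dusk: q·1 + (1−q)·6 = -5q + 6
  8q - 3 = -5q + 6  ⇒  13q = 9  ⇒  q = 9/13.
The value is General Red's expected payoff against this mix (using attack at Dawn): (9/13)·5 + (4/13)·(-3) = 33/13.

v = 33/13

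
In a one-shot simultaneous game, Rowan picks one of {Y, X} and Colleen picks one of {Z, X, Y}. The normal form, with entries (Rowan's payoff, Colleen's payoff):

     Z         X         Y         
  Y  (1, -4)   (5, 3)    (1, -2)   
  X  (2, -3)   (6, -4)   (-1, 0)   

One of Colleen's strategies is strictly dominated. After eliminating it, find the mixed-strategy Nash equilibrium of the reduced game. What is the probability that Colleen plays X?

q = 2/3

Colleen's strategy Z is strictly dominated by Y: -2 > -4 and 0 > -3. Eliminate Z.
For Rowan to be willing to mix, Rowan must be indifferent between Y and X, which pins down Colleen's mix.
  Rowan's expected payoff from Y: q·5 + (1−q)·1 = 4q + 1
  Rowan's expected payoff from X: q·6 + (1−q)·(-1) = 7q - 1
  4q + 1 = 7q - 1  ⇒  -3q = -2  ⇒  q = 2/3.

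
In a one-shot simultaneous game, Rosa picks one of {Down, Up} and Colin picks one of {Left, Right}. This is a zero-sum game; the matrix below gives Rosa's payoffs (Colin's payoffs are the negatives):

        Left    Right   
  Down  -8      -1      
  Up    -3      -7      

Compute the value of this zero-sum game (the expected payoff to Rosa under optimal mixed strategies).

Rosa's indifference between Down and Up determines Colin's mixing probability q:
  Rosa's expected payoff from Down: q·(-8) + (1−q)·(-1) = -7q - 1
  Rosa's expected payoff from Up: q·(-3) + (1−q)·(-7) = 4q - 7
  -7q - 1 = 4q - 7  ⇒  -11q = -6  ⇒  q = 6/11.
The value is Rosa's expected payoff against this mix (using Down): (6/11)·(-8) + (5/11)·(-1) = -53/11.

v = -53/11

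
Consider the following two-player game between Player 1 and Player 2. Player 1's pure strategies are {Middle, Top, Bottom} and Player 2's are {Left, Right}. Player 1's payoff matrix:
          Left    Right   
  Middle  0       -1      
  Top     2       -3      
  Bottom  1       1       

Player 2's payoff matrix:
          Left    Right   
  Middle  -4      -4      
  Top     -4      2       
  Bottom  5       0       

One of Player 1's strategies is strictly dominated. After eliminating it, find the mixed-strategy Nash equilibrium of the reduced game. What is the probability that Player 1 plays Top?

Player 1's strategy Middle is strictly dominated by Bottom: 1 > 0 and 1 > -1. Eliminate Middle.
Set Player 2's expected payoff from Left equal to that from Right:
  Player 2's payoff from Left: p·(-4) + (1−p)·5 = -9p + 5
  Player 2's payoff from Right: p·2 + (1−p)·0 = 2p
  -9p + 5 = 2p  ⇒  -11p = -5  ⇒  p = 5/11.

p = 5/11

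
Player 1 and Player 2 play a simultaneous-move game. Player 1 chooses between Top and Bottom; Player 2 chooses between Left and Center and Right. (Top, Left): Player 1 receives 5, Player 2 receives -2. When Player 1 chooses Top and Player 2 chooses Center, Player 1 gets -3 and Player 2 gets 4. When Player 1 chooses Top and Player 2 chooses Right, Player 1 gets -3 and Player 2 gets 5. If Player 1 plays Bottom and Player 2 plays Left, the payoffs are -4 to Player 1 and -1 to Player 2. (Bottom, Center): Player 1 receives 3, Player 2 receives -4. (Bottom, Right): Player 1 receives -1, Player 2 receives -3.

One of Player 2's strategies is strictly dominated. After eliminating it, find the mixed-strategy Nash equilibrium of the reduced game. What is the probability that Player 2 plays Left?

Player 2's strategy Center is strictly dominated by Right: 5 > 4 and -3 > -4. Eliminate Center.
For Player 1 to be willing to mix, Player 1 must be indifferent between Top and Bottom, which pins down Player 2's mix.
  Player 1's payoff to Top: q·5 + (1−q)·(-3) = 8q - 3
  Player 1's payoff to Bottom: q·(-4) + (1−q)·(-1) = -3q - 1
  8q - 3 = -3q - 1  ⇒  11q = 2  ⇒  q = 2/11.

q = 2/11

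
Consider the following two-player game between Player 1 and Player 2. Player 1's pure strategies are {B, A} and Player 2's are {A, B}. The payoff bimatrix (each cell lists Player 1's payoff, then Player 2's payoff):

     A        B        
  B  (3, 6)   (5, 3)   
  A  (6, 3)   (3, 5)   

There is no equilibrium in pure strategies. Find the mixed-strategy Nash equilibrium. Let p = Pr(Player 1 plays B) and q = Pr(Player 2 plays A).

p = 2/5, q = 2/5

For Player 2 to be willing to mix, Player 2 must be indifferent between A and B, which pins down Player 1's mix.
  Player 2's payoff from A: p·6 + (1−p)·3 = 3p + 3
  Player 2's payoff from B: p·3 + (1−p)·5 = -2p + 5
  3p + 3 = -2p + 5  ⇒  5p = 2  ⇒  p = 2/5.
Player 1's indifference between B and A determines Player 2's mixing probability q:
  Player 1's expected payoff from B: q·3 + (1−q)·5 = -2q + 5
  Player 1's expected payoff from A: q·6 + (1−q)·3 = 3q + 3
  -2q + 5 = 3q + 3  ⇒  -5q = -2  ⇒  q = 2/5.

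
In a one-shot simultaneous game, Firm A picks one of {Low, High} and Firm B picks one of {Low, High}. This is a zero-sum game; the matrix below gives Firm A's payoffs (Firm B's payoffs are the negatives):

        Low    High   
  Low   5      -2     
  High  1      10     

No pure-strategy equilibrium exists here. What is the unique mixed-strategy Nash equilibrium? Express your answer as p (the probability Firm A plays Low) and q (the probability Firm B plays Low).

For Firm B to be willing to mix, Firm B must be indifferent between Low and High, which pins down Firm A's mix.
  Firm B's payoff to Low: p·(-5) + (1−p)·(-1) = -4p - 1
  Firm B's payoff to High: p·2 + (1−p)·(-10) = 12p - 10
  -4p - 1 = 12p - 10  ⇒  -16p = -9  ⇒  p = 9/16.
In a mixed equilibrium Firm A is indifferent between Low and High; this condition fixes q.
  Firm A's expected payoff from Low: q·5 + (1−q)·(-2) = 7q - 2
  Firm A's expected payoff from High: q·1 + (1−q)·10 = -9q + 10
  7q - 2 = -9q + 10  ⇒  16q = 12  ⇒  q = 3/4.

p = 9/16, q = 3/4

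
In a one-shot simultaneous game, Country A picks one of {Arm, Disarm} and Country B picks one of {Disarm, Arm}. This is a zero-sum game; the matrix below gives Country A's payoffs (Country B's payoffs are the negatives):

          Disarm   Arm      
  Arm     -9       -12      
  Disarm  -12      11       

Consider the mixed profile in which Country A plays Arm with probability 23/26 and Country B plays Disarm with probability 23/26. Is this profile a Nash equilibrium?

Check Country B's indifference given Country A's mix p = 23/26:
  payoff from Disarm = 243/26; payoff from Arm = 243/26 — equal.
Check Country A's indifference given Country B's mix q = 23/26:
  payoff from Arm = -243/26; payoff from Disarm = -243/26 — equal.
Both players are indifferent, so neither can profitably deviate.

Yes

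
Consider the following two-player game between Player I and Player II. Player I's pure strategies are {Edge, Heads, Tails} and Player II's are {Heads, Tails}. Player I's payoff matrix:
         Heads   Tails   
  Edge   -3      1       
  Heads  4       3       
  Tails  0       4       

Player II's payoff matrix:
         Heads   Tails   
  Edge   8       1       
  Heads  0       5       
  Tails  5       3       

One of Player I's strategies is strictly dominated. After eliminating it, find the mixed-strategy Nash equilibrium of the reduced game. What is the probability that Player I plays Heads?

Player I's strategy Edge is strictly dominated by Tails: 0 > -3 and 4 > 1. Eliminate Edge.
For Player II to be willing to mix, Player II must be indifferent between Heads and Tails, which pins down Player I's mix.
  Player II's payoff from Heads: p·0 + (1−p)·5 = -5p + 5
  Player II's payoff from Tails: p·5 + (1−p)·3 = 2p + 3
  -5p + 5 = 2p + 3  ⇒  -7p = -2  ⇒  p = 2/7.

p = 2/7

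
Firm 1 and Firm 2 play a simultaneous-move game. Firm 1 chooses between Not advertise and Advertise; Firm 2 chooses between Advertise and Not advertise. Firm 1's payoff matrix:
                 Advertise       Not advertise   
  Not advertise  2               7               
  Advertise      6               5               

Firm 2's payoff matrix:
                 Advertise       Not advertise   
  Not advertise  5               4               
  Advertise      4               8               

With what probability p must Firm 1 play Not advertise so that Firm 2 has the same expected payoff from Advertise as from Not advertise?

In a mixed equilibrium Firm 2 is indifferent between Advertise and Not advertise; this condition fixes p.
  Firm 2's expected payoff from Advertise: p·5 + (1−p)·4 = p + 4
  Firm 2's expected payoff from Not advertise: p·4 + (1−p)·8 = -4p + 8
  p + 4 = -4p + 8  ⇒  5p = 4  ⇒  p = 4/5.

p = 4/5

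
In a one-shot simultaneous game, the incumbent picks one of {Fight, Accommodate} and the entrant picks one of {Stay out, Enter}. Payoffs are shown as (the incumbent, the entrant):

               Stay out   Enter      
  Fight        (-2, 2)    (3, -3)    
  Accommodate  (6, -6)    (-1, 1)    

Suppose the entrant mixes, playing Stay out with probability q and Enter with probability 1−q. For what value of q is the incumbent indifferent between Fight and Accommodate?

For the incumbent to be willing to mix, the incumbent must be indifferent between Fight and Accommodate, which pins down the entrant's mix.
  the incumbent's payoff to Fight: q·(-2) + (1−q)·3 = -5q + 3
  the incumbent's payoff to Accommodate: q·6 + (1−q)·(-1) = 7q - 1
  -5q + 3 = 7q - 1  ⇒  -12q = -4  ⇒  q = 1/3.

q = 1/3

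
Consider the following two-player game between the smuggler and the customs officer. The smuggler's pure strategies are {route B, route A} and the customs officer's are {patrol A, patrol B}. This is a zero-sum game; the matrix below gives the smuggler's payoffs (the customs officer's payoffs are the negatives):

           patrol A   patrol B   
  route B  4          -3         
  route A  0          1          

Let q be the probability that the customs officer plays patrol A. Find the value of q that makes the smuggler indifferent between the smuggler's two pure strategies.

In a mixed equilibrium the smuggler is indifferent between route B and route A; this condition fixes q.
  the smuggler's payoff to route B: q·4 + (1−q)·(-3) = 7q - 3
  the smuggler's payoff to route A: q·0 + (1−q)·1 = -q + 1
  7q - 3 = -q + 1  ⇒  8q = 4  ⇒  q = 1/2.

q = 1/2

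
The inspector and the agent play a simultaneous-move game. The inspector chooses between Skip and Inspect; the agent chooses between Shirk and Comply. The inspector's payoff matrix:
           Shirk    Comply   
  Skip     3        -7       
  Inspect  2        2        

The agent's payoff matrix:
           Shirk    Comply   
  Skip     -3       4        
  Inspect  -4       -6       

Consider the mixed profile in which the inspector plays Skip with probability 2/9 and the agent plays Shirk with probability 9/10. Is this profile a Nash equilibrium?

Yes

Check the agent's indifference given the inspector's mix p = 2/9:
  payoff from Shirk = -34/9; payoff from Comply = -34/9 — equal.
Check the inspector's indifference given the agent's mix q = 9/10:
  payoff from Skip = 2; payoff from Inspect = 2 — equal.
Both players are indifferent, so neither can profitably deviate.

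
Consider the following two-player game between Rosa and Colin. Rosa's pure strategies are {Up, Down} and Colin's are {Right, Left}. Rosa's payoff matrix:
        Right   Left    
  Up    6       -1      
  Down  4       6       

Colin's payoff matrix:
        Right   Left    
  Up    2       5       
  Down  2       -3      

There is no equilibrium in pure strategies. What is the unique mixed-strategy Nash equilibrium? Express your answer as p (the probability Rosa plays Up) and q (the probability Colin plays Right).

p = 5/8, q = 7/9

In a mixed equilibrium Colin is indifferent between Right and Left; this condition fixes p.
  Colin's expected payoff from Right: p·2 + (1−p)·2 = 2
  Colin's expected payoff from Left: p·5 + (1−p)·(-3) = 8p - 3
  2 = 8p - 3  ⇒  -8p = -5  ⇒  p = 5/8.
Colin's mix must leave Rosa indifferent between Up and Down.
  Rosa's expected payoff from Up: q·6 + (1−q)·(-1) = 7q - 1
  Rosa's expected payoff from Down: q·4 + (1−q)·6 = -2q + 6
  7q - 1 = -2q + 6  ⇒  9q = 7  ⇒  q = 7/9.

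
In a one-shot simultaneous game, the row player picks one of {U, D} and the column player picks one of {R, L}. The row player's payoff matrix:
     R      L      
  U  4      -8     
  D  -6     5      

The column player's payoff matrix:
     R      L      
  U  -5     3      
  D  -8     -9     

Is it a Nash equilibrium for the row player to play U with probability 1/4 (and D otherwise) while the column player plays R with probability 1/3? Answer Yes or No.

Given the row player's mix p = 1/4, the column player's payoff from R is -29/4 but from L is -6. The column player strictly prefers L, so the column player would not mix.
So the proposed profile is not a Nash equilibrium.

No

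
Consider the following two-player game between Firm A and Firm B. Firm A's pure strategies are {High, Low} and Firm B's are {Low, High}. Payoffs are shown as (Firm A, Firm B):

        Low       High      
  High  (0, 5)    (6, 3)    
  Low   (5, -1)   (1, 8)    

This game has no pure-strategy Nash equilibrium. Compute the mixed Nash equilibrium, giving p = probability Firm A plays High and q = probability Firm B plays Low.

p = 9/11, q = 1/2

Firm A's mix must leave Firm B indifferent between Low and High.
  Firm B's payoff to Low: p·5 + (1−p)·(-1) = 6p - 1
  Firm B's payoff to High: p·3 + (1−p)·8 = -5p + 8
  6p - 1 = -5p + 8  ⇒  11p = 9  ⇒  p = 9/11.
Set Firm A's expected payoff from High equal to that from Low:
  Firm A's payoff from High: q·0 + (1−q)·6 = -6q + 6
  Firm A's payoff from Low: q·5 + (1−q)·1 = 4q + 1
  -6q + 6 = 4q + 1  ⇒  -10q = -5  ⇒  q = 1/2.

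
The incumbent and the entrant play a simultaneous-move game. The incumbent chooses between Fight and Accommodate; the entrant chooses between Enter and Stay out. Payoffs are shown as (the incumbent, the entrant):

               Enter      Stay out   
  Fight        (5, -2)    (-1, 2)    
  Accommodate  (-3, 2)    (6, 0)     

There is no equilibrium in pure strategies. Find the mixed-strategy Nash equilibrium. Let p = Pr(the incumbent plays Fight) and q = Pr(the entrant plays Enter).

Set the entrant's expected payoff from Enter equal to that from Stay out:
  the entrant's payoff to Enter: p·(-2) + (1−p)·2 = -4p + 2
  the entrant's payoff to Stay out: p·2 + (1−p)·0 = 2p
  -4p + 2 = 2p  ⇒  -6p = -2  ⇒  p = 1/3.
The entrant's mix must leave the incumbent indifferent between Fight and Accommodate.
  the incumbent's expected payoff from Fight: q·5 + (1−q)·(-1) = 6q - 1
  the incumbent's expected payoff from Accommodate: q·(-3) + (1−q)·6 = -9q + 6
  6q - 1 = -9q + 6  ⇒  15q = 7  ⇒  q = 7/15.

p = 1/3, q = 7/15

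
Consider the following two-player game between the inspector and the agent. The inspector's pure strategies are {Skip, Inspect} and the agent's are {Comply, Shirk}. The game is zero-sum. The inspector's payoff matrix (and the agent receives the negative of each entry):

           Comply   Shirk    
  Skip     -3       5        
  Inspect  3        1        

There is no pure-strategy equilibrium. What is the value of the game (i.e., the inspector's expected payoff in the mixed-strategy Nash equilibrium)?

For the inspector to be willing to mix, the inspector must be indifferent between Skip and Inspect, which pins down the agent's mix.
  the inspector's payoff to Skip: q·(-3) + (1−q)·5 = -8q + 5
  the inspector's payoff to Inspect: q·3 + (1−q)·1 = 2q + 1
  -8q + 5 = 2q + 1  ⇒  -10q = -4  ⇒  q = 2/5.
The value is the inspector's expected payoff against this mix (using Skip): (2/5)·(-3) + (3/5)·5 = 9/5.

v = 9/5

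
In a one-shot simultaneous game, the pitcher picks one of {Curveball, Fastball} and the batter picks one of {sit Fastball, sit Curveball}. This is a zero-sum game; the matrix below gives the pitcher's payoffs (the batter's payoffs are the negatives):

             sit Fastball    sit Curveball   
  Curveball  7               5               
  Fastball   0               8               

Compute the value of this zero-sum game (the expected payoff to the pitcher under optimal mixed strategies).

The batter's mix must leave the pitcher indifferent between Curveball and Fastball.
  the pitcher's payoff to Curveball: q·7 + (1−q)·5 = 2q + 5
  the pitcher's payoff to Fastball: q·0 + (1−q)·8 = -8q + 8
  2q + 5 = -8q + 8  ⇒  10q = 3  ⇒  q = 3/10.
The value is the pitcher's expected payoff against this mix (using Curveball): (3/10)·7 + (7/10)·5 = 28/5.

v = 28/5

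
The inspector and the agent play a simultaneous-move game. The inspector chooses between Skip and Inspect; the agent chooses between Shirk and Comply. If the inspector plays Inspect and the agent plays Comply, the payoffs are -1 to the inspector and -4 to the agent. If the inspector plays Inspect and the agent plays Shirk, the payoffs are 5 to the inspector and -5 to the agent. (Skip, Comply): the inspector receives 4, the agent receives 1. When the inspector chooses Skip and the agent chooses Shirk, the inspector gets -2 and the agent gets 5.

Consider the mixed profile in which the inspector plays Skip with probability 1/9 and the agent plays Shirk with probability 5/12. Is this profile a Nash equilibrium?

No

Given the inspector's mix p = 1/9, the agent's payoff from Shirk is -35/9 but from Comply is -31/9. The agent strictly prefers Comply, so the agent would not mix.
So the proposed profile is not a Nash equilibrium.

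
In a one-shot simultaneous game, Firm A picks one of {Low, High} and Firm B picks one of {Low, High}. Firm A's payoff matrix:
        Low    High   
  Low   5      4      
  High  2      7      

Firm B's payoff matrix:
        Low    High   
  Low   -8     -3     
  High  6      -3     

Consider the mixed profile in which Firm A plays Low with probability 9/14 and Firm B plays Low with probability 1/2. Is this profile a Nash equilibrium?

Yes

Check Firm B's indifference given Firm A's mix p = 9/14:
  payoff from Low = -3; payoff from High = -3 — equal.
Check Firm A's indifference given Firm B's mix q = 1/2:
  payoff from Low = 9/2; payoff from High = 9/2 — equal.
Both players are indifferent, so neither can profitably deviate.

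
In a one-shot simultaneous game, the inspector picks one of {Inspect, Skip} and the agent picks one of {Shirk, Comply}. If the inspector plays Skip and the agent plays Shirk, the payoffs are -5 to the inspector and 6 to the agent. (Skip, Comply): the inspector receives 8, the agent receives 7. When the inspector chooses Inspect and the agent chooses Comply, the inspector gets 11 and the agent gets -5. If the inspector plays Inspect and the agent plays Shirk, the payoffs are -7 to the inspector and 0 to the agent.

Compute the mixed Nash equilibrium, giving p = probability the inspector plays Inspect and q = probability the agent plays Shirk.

p = 1/6, q = 3/5

For the agent to be willing to mix, the agent must be indifferent between Shirk and Comply, which pins down the inspector's mix.
  the agent's payoff from Shirk: p·0 + (1−p)·6 = -6p + 6
  the agent's payoff from Comply: p·(-5) + (1−p)·7 = -12p + 7
  -6p + 6 = -12p + 7  ⇒  6p = 1  ⇒  p = 1/6.
Set the inspector's expected payoff from Inspect equal to that from Skip:
  the inspector's payoff to Inspect: q·(-7) + (1−q)·11 = -18q + 11
  the inspector's payoff to Skip: q·(-5) + (1−q)·8 = -13q + 8
  -18q + 11 = -13q + 8  ⇒  -5q = -3  ⇒  q = 3/5.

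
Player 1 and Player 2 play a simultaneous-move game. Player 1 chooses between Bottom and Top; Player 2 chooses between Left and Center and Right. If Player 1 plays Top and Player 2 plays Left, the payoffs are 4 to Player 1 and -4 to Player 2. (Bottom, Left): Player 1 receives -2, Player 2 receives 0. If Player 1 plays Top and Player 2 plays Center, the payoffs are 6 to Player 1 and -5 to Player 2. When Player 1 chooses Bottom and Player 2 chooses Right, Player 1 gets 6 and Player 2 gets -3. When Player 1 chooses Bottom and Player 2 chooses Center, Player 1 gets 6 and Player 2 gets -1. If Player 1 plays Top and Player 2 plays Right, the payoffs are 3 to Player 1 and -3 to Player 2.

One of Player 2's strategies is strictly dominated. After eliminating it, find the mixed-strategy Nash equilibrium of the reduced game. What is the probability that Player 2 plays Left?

Player 2's strategy Center is strictly dominated by Left: 0 > -1 and -4 > -5. Eliminate Center.
For Player 1 to be willing to mix, Player 1 must be indifferent between Bottom and Top, which pins down Player 2's mix.
  Player 1's expected payoff from Bottom: q·(-2) + (1−q)·6 = -8q + 6
  Player 1's expected payoff from Top: q·4 + (1−q)·3 = q + 3
  -8q + 6 = q + 3  ⇒  -9q = -3  ⇒  q = 1/3.

q = 1/3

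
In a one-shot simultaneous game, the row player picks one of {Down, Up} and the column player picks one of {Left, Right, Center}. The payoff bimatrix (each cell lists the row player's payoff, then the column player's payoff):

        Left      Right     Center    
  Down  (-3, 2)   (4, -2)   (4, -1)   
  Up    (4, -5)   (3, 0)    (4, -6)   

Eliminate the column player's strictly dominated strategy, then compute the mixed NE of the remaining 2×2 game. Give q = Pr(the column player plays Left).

q = 1/8

The column player's strategy Center is strictly dominated by Left: 2 > -1 and -5 > -6. Eliminate Center.
The column player's mix must leave the row player indifferent between Down and Up.
  the row player's payoff from Down: q·(-3) + (1−q)·4 = -7q + 4
  the row player's payoff from Up: q·4 + (1−q)·3 = q + 3
  -7q + 4 = q + 3  ⇒  -8q = -1  ⇒  q = 1/8.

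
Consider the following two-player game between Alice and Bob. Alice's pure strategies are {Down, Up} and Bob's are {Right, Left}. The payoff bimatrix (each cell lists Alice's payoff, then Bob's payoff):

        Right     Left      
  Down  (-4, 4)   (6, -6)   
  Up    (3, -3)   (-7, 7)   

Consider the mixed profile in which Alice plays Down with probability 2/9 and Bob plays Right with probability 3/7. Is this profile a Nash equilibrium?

No

Given Alice's mix p = 2/9, Bob's payoff from Right is -13/9 but from Left is 37/9. Bob strictly prefers Left, so Bob would not mix.
So the proposed profile is not a Nash equilibrium.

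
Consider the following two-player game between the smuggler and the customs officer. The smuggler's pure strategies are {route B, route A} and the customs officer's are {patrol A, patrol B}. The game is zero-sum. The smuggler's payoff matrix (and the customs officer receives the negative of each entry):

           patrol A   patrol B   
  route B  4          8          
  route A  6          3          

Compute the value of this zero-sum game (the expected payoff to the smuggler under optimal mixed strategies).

The smuggler's indifference between route B and route A determines the customs officer's mixing probability q:
  the smuggler's payoff to route B: q·4 + (1−q)·8 = -4q + 8
  the smuggler's payoff to route A: q·6 + (1−q)·3 = 3q + 3
  -4q + 8 = 3q + 3  ⇒  -7q = -5  ⇒  q = 5/7.
The value is the smuggler's expected payoff against this mix (using route B): (5/7)·4 + (2/7)·8 = 36/7.

v = 36/7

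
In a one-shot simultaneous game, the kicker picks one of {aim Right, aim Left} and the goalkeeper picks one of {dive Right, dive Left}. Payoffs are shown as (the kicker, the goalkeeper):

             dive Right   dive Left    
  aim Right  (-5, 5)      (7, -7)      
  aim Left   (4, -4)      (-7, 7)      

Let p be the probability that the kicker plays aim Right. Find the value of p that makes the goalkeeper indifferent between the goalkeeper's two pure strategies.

p = 11/23

In a mixed equilibrium the goalkeeper is indifferent between dive Right and dive Left; this condition fixes p.
  the goalkeeper's payoff to dive Right: p·5 + (1−p)·(-4) = 9p - 4
  the goalkeeper's payoff to dive Left: p·(-7) + (1−p)·7 = -14p + 7
  9p - 4 = -14p + 7  ⇒  23p = 11  ⇒  p = 11/23.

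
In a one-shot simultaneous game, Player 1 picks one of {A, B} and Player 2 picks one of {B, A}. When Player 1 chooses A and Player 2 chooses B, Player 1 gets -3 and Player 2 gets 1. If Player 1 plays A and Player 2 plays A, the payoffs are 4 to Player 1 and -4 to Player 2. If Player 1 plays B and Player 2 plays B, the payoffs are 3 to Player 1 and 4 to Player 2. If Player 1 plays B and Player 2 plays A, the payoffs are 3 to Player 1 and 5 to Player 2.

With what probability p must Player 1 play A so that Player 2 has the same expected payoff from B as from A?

p = 1/6

For Player 2 to be willing to mix, Player 2 must be indifferent between B and A, which pins down Player 1's mix.
  Player 2's expected payoff from B: p·1 + (1−p)·4 = -3p + 4
  Player 2's expected payoff from A: p·(-4) + (1−p)·5 = -9p + 5
  -3p + 4 = -9p + 5  ⇒  6p = 1  ⇒  p = 1/6.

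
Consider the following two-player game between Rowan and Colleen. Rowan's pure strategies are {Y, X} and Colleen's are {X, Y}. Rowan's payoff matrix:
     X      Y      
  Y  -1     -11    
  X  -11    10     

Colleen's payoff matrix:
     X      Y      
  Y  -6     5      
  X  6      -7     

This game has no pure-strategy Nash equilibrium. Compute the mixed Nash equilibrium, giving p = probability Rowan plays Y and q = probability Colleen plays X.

p = 13/24, q = 21/31

In a mixed equilibrium Colleen is indifferent between X and Y; this condition fixes p.
  Colleen's payoff from X: p·(-6) + (1−p)·6 = -12p + 6
  Colleen's payoff from Y: p·5 + (1−p)·(-7) = 12p - 7
  -12p + 6 = 12p - 7  ⇒  -24p = -13  ⇒  p = 13/24.
Colleen's mix must leave Rowan indifferent between Y and X.
  Rowan's payoff from Y: q·(-1) + (1−q)·(-11) = 10q - 11
  Rowan's payoff from X: q·(-11) + (1−q)·10 = -21q + 10
  10q - 11 = -21q + 10  ⇒  31q = 21  ⇒  q = 21/31.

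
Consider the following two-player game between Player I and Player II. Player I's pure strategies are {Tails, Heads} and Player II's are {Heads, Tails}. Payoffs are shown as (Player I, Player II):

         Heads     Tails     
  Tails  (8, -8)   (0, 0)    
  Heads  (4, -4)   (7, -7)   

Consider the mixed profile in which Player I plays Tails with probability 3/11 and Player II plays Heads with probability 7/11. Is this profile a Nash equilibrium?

Check Player II's indifference given Player I's mix p = 3/11:
  payoff from Heads = -56/11; payoff from Tails = -56/11 — equal.
Check Player I's indifference given Player II's mix q = 7/11:
  payoff from Tails = 56/11; payoff from Heads = 56/11 — equal.
Both players are indifferent, so neither can profitably deviate.

Yes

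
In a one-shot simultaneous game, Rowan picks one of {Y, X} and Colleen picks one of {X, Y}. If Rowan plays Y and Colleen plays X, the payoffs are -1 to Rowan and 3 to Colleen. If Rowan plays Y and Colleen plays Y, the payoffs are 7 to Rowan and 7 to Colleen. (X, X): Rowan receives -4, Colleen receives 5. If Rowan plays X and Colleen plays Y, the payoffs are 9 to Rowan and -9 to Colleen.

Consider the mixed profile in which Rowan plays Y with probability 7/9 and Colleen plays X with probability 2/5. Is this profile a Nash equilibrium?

Check Colleen's indifference given Rowan's mix p = 7/9:
  payoff from X = 31/9; payoff from Y = 31/9 — equal.
Check Rowan's indifference given Colleen's mix q = 2/5:
  payoff from Y = 19/5; payoff from X = 19/5 — equal.
Both players are indifferent, so neither can profitably deviate.

Yes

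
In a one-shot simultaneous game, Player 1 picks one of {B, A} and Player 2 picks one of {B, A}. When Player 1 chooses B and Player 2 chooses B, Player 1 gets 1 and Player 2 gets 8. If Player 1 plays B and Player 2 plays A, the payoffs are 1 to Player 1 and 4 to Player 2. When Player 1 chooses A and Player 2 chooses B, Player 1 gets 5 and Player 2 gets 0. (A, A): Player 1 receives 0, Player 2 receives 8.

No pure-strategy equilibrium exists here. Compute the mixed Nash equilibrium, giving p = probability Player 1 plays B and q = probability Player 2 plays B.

p = 2/3, q = 1/5

Player 2's indifference between B and A determines Player 1's mixing probability p:
  Player 2's expected payoff from B: p·8 + (1−p)·0 = 8p
  Player 2's expected payoff from A: p·4 + (1−p)·8 = -4p + 8
  8p = -4p + 8  ⇒  12p = 8  ⇒  p = 2/3.
Set Player 1's expected payoff from B equal to that from A:
  Player 1's payoff to B: q·1 + (1−q)·1 = 1
  Player 1's payoff to A: q·5 + (1−q)·0 = 5q
  1 = 5q  ⇒  -5q = -1  ⇒  q = 1/5.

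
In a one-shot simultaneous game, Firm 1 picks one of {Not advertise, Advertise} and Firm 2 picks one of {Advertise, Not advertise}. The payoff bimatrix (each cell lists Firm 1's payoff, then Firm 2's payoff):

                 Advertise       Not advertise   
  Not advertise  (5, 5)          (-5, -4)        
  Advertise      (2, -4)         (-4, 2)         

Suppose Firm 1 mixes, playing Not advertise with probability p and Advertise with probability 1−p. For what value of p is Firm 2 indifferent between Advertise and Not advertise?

In a mixed equilibrium Firm 2 is indifferent between Advertise and Not advertise; this condition fixes p.
  Firm 2's expected payoff from Advertise: p·5 + (1−p)·(-4) = 9p - 4
  Firm 2's expected payoff from Not advertise: p·(-4) + (1−p)·2 = -6p + 2
  9p - 4 = -6p + 2  ⇒  15p = 6  ⇒  p = 2/5.

p = 2/5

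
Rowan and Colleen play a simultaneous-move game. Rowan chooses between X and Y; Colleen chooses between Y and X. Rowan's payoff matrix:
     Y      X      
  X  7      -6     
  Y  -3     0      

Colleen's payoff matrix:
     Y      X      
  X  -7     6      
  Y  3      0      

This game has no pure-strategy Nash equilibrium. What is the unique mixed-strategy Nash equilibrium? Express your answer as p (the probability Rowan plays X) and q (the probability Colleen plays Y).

In a mixed equilibrium Colleen is indifferent between Y and X; this condition fixes p.
  Colleen's expected payoff from Y: p·(-7) + (1−p)·3 = -10p + 3
  Colleen's expected payoff from X: p·6 + (1−p)·0 = 6p
  -10p + 3 = 6p  ⇒  -16p = -3  ⇒  p = 3/16.
In a mixed equilibrium Rowan is indifferent between X and Y; this condition fixes q.
  Rowan's payoff from X: q·7 + (1−q)·(-6) = 13q - 6
  Rowan's payoff from Y: q·(-3) + (1−q)·0 = -3q
  13q - 6 = -3q  ⇒  16q = 6  ⇒  q = 3/8.

p = 3/16, q = 3/8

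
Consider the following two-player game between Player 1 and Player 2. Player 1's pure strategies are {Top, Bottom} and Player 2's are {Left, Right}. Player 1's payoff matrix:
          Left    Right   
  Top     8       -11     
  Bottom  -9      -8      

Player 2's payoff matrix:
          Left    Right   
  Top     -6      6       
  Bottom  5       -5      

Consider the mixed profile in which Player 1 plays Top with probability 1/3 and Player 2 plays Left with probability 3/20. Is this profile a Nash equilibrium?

Given Player 1's mix p = 1/3, Player 2's payoff from Left is 4/3 but from Right is -4/3. Player 2 strictly prefers Left, so Player 2 would not mix.
So the proposed profile is not a Nash equilibrium.

No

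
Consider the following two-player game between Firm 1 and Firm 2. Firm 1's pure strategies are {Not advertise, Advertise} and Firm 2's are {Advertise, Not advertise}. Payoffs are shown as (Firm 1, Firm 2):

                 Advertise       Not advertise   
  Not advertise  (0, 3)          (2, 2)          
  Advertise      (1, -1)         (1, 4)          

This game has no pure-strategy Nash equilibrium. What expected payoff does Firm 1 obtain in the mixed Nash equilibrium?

1

Firm 2's mix must leave Firm 1 indifferent between Not advertise and Advertise.
  Firm 1's expected payoff from Not advertise: q·0 + (1−q)·2 = -2q + 2
  Firm 1's expected payoff from Advertise: q·1 + (1−q)·1 = 1
  -2q + 2 = 1  ⇒  -2q = -1  ⇒  q = 1/2.
At equilibrium Firm 1 is indifferent across rows, so Firm 1's payoff equals the payoff from Not advertise: (1/2)·0 + (1/2)·2 = 1.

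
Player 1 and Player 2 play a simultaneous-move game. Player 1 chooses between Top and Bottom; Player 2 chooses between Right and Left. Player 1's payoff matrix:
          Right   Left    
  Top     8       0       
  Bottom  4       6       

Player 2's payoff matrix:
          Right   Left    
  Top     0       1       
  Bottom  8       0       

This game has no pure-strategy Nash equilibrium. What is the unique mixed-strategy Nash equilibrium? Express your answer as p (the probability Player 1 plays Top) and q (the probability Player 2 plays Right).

Player 1's mix must leave Player 2 indifferent between Right and Left.
  Player 2's expected payoff from Right: p·0 + (1−p)·8 = -8p + 8
  Player 2's expected payoff from Left: p·1 + (1−p)·0 = p
  -8p + 8 = p  ⇒  -9p = -8  ⇒  p = 8/9.
In a mixed equilibrium Player 1 is indifferent between Top and Bottom; this condition fixes q.
  Player 1's expected payoff from Top: q·8 + (1−q)·0 = 8q
  Player 1's expected payoff from Bottom: q·4 + (1−q)·6 = -2q + 6
  8q = -2q + 6  ⇒  10q = 6  ⇒  q = 3/5.

p = 8/9, q = 3/5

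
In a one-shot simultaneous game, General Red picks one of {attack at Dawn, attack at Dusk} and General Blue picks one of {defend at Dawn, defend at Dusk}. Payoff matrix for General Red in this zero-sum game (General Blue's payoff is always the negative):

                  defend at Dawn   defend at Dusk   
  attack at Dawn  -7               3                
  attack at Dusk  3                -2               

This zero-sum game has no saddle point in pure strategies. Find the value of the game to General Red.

v = -1/3

General Red's indifference between attack at Dawn and attack at Dusk determines General Blue's mixing probability q:
  General Red's payoff from attack at Dawn: q·(-7) + (1−q)·3 = -10q + 3
  General Red's payoff from attack at Dusk: q·3 + (1−q)·(-2) = 5q - 2
  -10q + 3 = 5q - 2  ⇒  -15q = -5  ⇒  q = 1/3.
The value is General Red's expected payoff against this mix (using attack at Dawn): (1/3)·(-7) + (2/3)·3 = -1/3.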